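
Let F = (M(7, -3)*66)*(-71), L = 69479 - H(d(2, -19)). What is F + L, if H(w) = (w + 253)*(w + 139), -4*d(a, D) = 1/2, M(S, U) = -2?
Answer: 2798911/64 ≈ 43733.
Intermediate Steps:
d(a, D) = -1/8 (d(a, D) = -1/4/2 = -1/4*1/2 = -1/8)
H(w) = (139 + w)*(253 + w) (H(w) = (253 + w)*(139 + w) = (139 + w)*(253 + w))
L = 2199103/64 (L = 69479 - (35167 + (-1/8)**2 + 392*(-1/8)) = 69479 - (35167 + 1/64 - 49) = 69479 - 1*2247553/64 = 69479 - 2247553/64 = 2199103/64 ≈ 34361.)
F = 9372 (F = -2*66*(-71) = -132*(-71) = 9372)
F + L = 9372 + 2199103/64 = 2798911/64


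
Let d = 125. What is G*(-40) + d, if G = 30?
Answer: -1075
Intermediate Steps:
G*(-40) + d = 30*(-40) + 125 = -1200 + 125 = -1075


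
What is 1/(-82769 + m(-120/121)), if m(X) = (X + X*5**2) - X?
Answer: -121/10018049 ≈ -1.2078e-5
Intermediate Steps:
m(X) = 25*X (m(X) = (X + X*25) - X = (X + 25*X) - X = 26*X - X = 25*X)
1/(-82769 + m(-120/121)) = 1/(-82769 + 25*(-120/121)) = 1/(-82769 - 3000/121) = 1/(-10018049/121) = -121/10018049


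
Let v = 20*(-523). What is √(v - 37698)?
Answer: 11*I*√398 ≈ 219.45*I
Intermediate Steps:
v = -10460
√(v - 37698) = √(-10460 - 37698) = √(-48158) = 11*I*√398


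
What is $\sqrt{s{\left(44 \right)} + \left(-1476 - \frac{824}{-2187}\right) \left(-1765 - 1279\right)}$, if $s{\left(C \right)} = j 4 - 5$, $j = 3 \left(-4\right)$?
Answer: $\frac{\sqrt{29470333083}}{81} \approx 2119.4$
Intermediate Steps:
$j = -12$
$s{\left(C \right)} = -53$ ($s{\left(C \right)} = \left(-12\right) 4 - 5 = -48 - 5 = -53$)
$\sqrt{s{\left(44 \right)} + \left(-1476 - \frac{824}{-2187}\right) \left(-1765 - 1279\right)} = \sqrt{-53 + \left(-1476 - \frac{824}{-2187}\right) \left(-1765 - 1279\right)} = \sqrt{-53 + \left(-1476 - - \frac{824}{2187}\right) \left(-3044\right)} = \sqrt{-53 + \left(-1476 + \frac{824}{2187}\right) \left(-3044\right)} = \sqrt{-53 - - \frac{9823560272}{2187}} = \sqrt{-53 + \frac{9823560272}{2187}} = \sqrt{\frac{9823444361}{2187}} = \frac{\sqrt{29470333083}}{81}$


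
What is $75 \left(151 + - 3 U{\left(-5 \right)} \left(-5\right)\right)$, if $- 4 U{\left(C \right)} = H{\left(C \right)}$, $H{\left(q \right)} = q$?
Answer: $\frac{50925}{4} \approx 12731.0$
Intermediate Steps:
$U{\left(C \right)} = - \frac{C}{4}$
$75 \left(151 + - 3 U{\left(-5 \right)} \left(-5\right)\right) = 75 \left(151 + - 3 \left(\left(- \frac{1}{4}\right) \left(-5\right)\right) \left(-5\right)\right) = 75 \left(151 + \left(-3\right) \frac{5}{4} \left(-5\right)\right) = 75 \left(151 - - \frac{75}{4}\right) = 75 \left(151 + \frac{75}{4}\right) = 75 \cdot \frac{679}{4} = \frac{50925}{4}$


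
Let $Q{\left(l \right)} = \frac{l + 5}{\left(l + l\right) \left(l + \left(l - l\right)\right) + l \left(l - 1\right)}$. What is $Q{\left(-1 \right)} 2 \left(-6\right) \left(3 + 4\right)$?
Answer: $-84$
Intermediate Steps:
$Q{\left(l \right)} = \frac{5 + l}{2 l^{2} + l \left(-1 + l\right)}$ ($Q{\left(l \right)} = \frac{5 + l}{2 l \left(l + 0\right) + l \left(-1 + l\right)} = \frac{5 + l}{2 l l + l \left(-1 + l\right)} = \frac{5 + l}{2 l^{2} + l \left(-1 + l\right)}$)
$Q{\left(-1 \right)} 2 \left(-6\right) \left(3 + 4\right) = \frac{5 - 1}{\left(-1\right) \left(-1 + 3 \left(-1\right)\right)} 2 \left(-6\right) \left(3 + 4\right) = \left(-1\right) \frac{1}{-1 - 3} \cdot 4 \left(-12\right) 7 = \left(-1\right) \frac{1}{-4} \cdot 4 \left(-12\right) 7 = \left(-1\right) \left(- \frac{1}{4}\right) 4 \left(-12\right) 7 = 1 \left(-12\right) 7 = \left(-12\right) 7 = -84$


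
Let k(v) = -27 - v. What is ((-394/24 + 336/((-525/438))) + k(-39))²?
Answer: 7296747241/90000 ≈ 81075.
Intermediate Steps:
((-394/24 + 336/((-525/438))) + k(-39))² = ((-394/24 + 336/((-525/438))) + (-27 - 1*(-39)))² = ((-394*1/24 + 336/((-525*1/438))) + (-27 + 39))² = ((-197/12 + 336/(-175/146)) + 12)² = ((-197/12 + 336*(-146/175)) + 12)² = ((-197/12 - 7008/25) + 12)² = (-89021/300 + 12)² = (-85421/300)² = 7296747241/90000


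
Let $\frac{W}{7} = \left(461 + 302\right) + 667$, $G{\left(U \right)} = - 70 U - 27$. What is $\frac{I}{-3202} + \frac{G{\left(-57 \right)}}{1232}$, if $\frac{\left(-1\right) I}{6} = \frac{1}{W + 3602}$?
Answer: $\frac{21591229413}{6712186096} \approx 3.2167$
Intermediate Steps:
$G{\left(U \right)} = -27 - 70 U$
$W = 10010$ ($W = 7 \left(\left(461 + 302\right) + 667\right) = 7 \left(763 + 667\right) = 7 \cdot 1430 = 10010$)
$I = - \frac{3}{6806}$ ($I = - \frac{6}{10010 + 3602} = - \frac{6}{13612} = \left(-6\right) \frac{1}{13612} = - \frac{3}{6806} \approx -0.00044079$)
$\frac{I}{-3202} + \frac{G{\left(-57 \right)}}{1232} = - \frac{3}{6806 \left(-3202\right)} + \frac{-27 - -3990}{1232} = \left(- \frac{3}{6806}\right) \left(- \frac{1}{3202}\right) + \left(-27 + 3990\right) \frac{1}{1232} = \frac{3}{21792812} + 3963 \cdot \frac{1}{1232} = \frac{3}{21792812} + \frac{3963}{1232} = \frac{21591229413}{6712186096}$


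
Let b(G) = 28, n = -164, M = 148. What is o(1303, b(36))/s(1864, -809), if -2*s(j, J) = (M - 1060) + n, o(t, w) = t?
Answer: 1303/538 ≈ 2.4219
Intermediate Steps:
s(j, J) = 538 (s(j, J) = -((148 - 1060) - 164)/2 = -(-912 - 164)/2 = -1/2*(-1076) = 538)
o(1303, b(36))/s(1864, -809) = 1303/538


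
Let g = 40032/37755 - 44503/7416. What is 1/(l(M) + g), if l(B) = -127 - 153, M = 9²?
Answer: -31110120/8864537317 ≈ -0.0035095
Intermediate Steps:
M = 81
l(B) = -280
g = -153703717/31110120 (g = 40032*(1/37755) - 44503*1/7416 = 4448/4195 - 44503/7416 = -153703717/31110120 ≈ -4.9406)
1/(l(M) + g) = 1/(-280 - 153703717/31110120) = 1/(-8864537317/31110120) = -31110120/8864537317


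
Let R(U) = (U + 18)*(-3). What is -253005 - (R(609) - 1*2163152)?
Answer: 1912028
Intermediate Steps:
R(U) = -54 - 3*U (R(U) = (18 + U)*(-3) = -54 - 3*U)
-253005 - (R(609) - 1*2163152) = -253005 - ((-54 - 3*609) - 1*2163152) = -253005 - ((-54 - 1827) - 2163152) = -253005 - (-1881 - 2163152) = -253005 - 1*(-2165033) = -253005 + 2165033 = 1912028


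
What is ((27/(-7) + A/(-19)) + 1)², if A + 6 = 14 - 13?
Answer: 119025/17689 ≈ 6.7288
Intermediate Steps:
A = -5 (A = -6 + (14 - 13) = -6 + 1 = -5)
((27/(-7) + A/(-19)) + 1)² = ((27/(-7) - 5/(-19)) + 1)² = ((27*(-⅐) - 5*(-1/19)) + 1)² = ((-27/7 + 5/19) + 1)² = (-478/133 + 1)² = (-345/133)² = 119025/17689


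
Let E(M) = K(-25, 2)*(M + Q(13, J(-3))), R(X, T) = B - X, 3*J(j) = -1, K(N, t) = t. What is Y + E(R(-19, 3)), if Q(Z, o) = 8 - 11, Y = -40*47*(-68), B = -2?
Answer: 127868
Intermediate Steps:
Y = 127840 (Y = -1880*(-68) = 127840)
J(j) = -⅓ (J(j) = (⅓)*(-1) = -⅓)
Q(Z, o) = -3
R(X, T) = -2 - X
E(M) = -6 + 2*M (E(M) = 2*(M - 3) = 2*(-3 + M) = -6 + 2*M)
Y + E(R(-19, 3)) = 127840 + (-6 + 2*(-2 - 1*(-19))) = 127840 + (-6 + 2*(-2 + 19)) = 127840 + (-6 + 2*17) = 127840 + (-6 + 34) = 127840 + 28 = 127868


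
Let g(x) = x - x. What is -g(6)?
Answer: 0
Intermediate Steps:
g(x) = 0
-g(6) = -1*0 = 0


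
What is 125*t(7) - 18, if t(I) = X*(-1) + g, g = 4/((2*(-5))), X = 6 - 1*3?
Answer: -443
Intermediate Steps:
X = 3 (X = 6 - 3 = 3)
g = -2/5 (g = 4/(-10) = 4*(-1/10) = -2/5 ≈ -0.40000)
t(I) = -17/5 (t(I) = 3*(-1) - 2/5 = -3 - 2/5 = -17/5)
125*t(7) - 18 = 125*(-17/5) - 18 = -425 - 18 = -443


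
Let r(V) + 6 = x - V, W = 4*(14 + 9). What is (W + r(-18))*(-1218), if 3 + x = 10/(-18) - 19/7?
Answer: -357106/3 ≈ -1.1904e+5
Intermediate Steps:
W = 92 (W = 4*23 = 92)
x = -395/63 (x = -3 + (10/(-18) - 19/7) = -3 + (10*(-1/18) - 19*1/7) = -3 + (-5/9 - 19/7) = -3 - 206/63 = -395/63 ≈ -6.2698)
r(V) = -773/63 - V (r(V) = -6 + (-395/63 - V) = -773/63 - V)
(W + r(-18))*(-1218) = (92 + (-773/63 - 1*(-18)))*(-1218) = (92 + (-773/63 + 18))*(-1218) = (92 + 361/63)*(-1218) = (6157/63)*(-1218) = -357106/3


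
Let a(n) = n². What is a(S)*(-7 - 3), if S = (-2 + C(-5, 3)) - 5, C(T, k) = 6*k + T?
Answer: -360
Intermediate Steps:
C(T, k) = T + 6*k
S = 6 (S = (-2 + (-5 + 6*3)) - 5 = (-2 + (-5 + 18)) - 5 = (-2 + 13) - 5 = 11 - 5 = 6)
a(S)*(-7 - 3) = 6²*(-7 - 3) = 36*(-10) = -360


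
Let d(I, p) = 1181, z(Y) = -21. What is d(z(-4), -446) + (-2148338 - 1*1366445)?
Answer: -3513602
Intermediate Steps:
d(z(-4), -446) + (-2148338 - 1*1366445) = 1181 + (-2148338 - 1*1366445) = 1181 + (-2148338 - 1366445) = 1181 - 3514783 = -3513602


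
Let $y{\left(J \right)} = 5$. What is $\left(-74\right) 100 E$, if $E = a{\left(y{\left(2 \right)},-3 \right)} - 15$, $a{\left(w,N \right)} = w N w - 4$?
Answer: $695600$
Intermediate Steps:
$a{\left(w,N \right)} = -4 + N w^{2}$ ($a{\left(w,N \right)} = N w w - 4 = N w^{2} - 4 = -4 + N w^{2}$)
$E = -94$ ($E = \left(-4 - 3 \cdot 5^{2}\right) - 15 = \left(-4 - 75\right) - 15 = -79 - 15 = -94$)
$\left(-74\right) 100 E = \left(-74\right) 100 \left(-94\right) = \left(-7400\right) \left(-94\right) = 695600$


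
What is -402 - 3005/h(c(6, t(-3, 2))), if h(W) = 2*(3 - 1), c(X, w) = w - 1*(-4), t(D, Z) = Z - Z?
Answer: -4613/4 ≈ -1153.3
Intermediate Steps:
t(D, Z) = 0
c(X, w) = 4 + w (c(X, w) = w + 4 = 4 + w)
h(W) = 4 (h(W) = 2*2 = 4)
-402 - 3005/h(c(6, t(-3, 2))) = -402 - 3005/4 = -4613/4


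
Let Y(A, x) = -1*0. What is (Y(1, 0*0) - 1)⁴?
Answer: 1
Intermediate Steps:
Y(A, x) = 0
(Y(1, 0*0) - 1)⁴ = (0 - 1)⁴ = (-1)⁴ = 1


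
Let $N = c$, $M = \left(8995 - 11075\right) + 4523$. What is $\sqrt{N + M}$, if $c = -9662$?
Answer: $i \sqrt{7219} \approx 84.965 i$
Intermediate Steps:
$M = 2443$ ($M = -2080 + 4523 = 2443$)
$N = -9662$
$\sqrt{N + M} = \sqrt{-9662 + 2443} = \sqrt{-7219} = i \sqrt{7219}$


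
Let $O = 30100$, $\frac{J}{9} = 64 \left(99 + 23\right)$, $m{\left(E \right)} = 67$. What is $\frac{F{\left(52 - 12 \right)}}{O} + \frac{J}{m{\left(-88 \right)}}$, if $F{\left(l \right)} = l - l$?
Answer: $\frac{70272}{67} \approx 1048.8$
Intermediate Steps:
$J = 70272$ ($J = 9 \cdot 64 \left(99 + 23\right) = 9 \cdot 64 \cdot 122 = 9 \cdot 7808 = 70272$)
$F{\left(l \right)} = 0$
$\frac{F{\left(52 - 12 \right)}}{O} + \frac{J}{m{\left(-88 \right)}} = \frac{0}{30100} + \frac{70272}{67} = 0 \cdot \frac{1}{30100} + 70272 \cdot \frac{1}{67} = 0 + \frac{70272}{67} = \frac{70272}{67}$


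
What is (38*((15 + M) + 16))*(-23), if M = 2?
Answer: -28842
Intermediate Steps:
(38*((15 + M) + 16))*(-23) = (38*((15 + 2) + 16))*(-23) = (38*(17 + 16))*(-23) = (38*33)*(-23) = 1254*(-23) = -28842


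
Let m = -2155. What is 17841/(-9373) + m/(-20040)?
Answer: -67466965/37566984 ≈ -1.7959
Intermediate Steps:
17841/(-9373) + m/(-20040) = 17841/(-9373) - 2155/(-20040) = 17841*(-1/9373) - 2155*(-1/20040) = -17841/9373 + 431/4008 = -67466965/37566984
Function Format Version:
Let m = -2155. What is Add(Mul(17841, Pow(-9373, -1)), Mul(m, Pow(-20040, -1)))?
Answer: Rational(-67466965, 37566984) ≈ -1.7959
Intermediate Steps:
Add(Mul(17841, Pow(-9373, -1)), Mul(m, Pow(-20040, -1))) = Add(Mul(17841, Pow(-9373, -1)), Mul(-2155, Pow(-20040, -1))) = Add(Mul(17841, Rational(-1, 9373)), Mul(-2155, Rational(-1, 20040))) = Add(Rational(-17841, 9373), Rational(431, 4008)) = Rational(-67466965, 37566984)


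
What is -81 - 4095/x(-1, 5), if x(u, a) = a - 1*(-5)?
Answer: -981/2 ≈ -490.50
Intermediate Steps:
x(u, a) = 5 + a (x(u, a) = a + 5 = 5 + a)
-81 - 4095/x(-1, 5) = -81 - 4095/(5 + 5) = -81 - 4095/10 = -81 - 39*21/2 = -81 - 819/2 = -981/2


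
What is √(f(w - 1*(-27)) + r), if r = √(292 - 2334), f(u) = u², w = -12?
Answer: √(225 + I*√2042) ≈ 15.075 + 1.4988*I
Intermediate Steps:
r = I*√2042 (r = √(-2042) = I*√2042 ≈ 45.188*I)
√(f(w - 1*(-27)) + r) = √((-12 - 1*(-27))² + I*√2042) = √((-12 + 27)² + I*√2042) = √(15² + I*√2042) = √(225 + I*√2042)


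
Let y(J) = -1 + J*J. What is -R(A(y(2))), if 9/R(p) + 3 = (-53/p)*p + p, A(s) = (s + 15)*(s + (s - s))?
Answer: 9/2 ≈ 4.5000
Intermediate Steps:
y(J) = -1 + J**2
A(s) = s*(15 + s) (A(s) = (15 + s)*(s + 0) = (15 + s)*s = s*(15 + s))
R(p) = 9/(-56 + p) (R(p) = 9/(-3 + ((-53/p)*p + p)) = 9/(-3 + (-53 + p)) = 9/(-56 + p))
-R(A(y(2))) = -9/(-56 + (-1 + 2**2)*(15 + (-1 + 2**2))) = -9/(-56 + (-1 + 4)*(15 + (-1 + 4))) = -9/(-56 + 3*(15 + 3)) = -9/(-56 + 3*18) = -9/(-56 + 54) = -9/(-2) = -9*(-1)/2 = -1*(-9/2) = 9/2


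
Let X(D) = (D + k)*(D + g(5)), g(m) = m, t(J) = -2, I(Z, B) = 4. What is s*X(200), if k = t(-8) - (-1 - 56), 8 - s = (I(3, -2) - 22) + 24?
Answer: 104550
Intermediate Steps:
s = 2 (s = 8 - ((4 - 22) + 24) = 8 - (-18 + 24) = 8 - 1*6 = 8 - 6 = 2)
k = 55 (k = -2 - (-1 - 56) = -2 - 1*(-57) = -2 + 57 = 55)
X(D) = (5 + D)*(55 + D) (X(D) = (D + 55)*(D + 5) = (55 + D)*(5 + D) = (5 + D)*(55 + D))
s*X(200) = 2*(275 + 200² + 60*200) = 2*(275 + 40000 + 12000) = 2*52275 = 104550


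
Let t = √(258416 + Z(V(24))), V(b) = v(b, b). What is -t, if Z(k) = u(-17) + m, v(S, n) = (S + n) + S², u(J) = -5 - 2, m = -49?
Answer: -2*√64590 ≈ -508.29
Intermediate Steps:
u(J) = -7
v(S, n) = S + n + S²
V(b) = b² + 2*b (V(b) = b + b + b² = b² + 2*b)
Z(k) = -56 (Z(k) = -7 - 49 = -56)
t = 2*√64590 (t = √(258416 - 56) = √258360 = 2*√64590 ≈ 508.29)
-t = -2*√64590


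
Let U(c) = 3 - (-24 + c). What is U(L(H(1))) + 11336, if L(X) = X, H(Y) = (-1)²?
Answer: 11362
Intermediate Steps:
H(Y) = 1
U(c) = 27 - c (U(c) = 3 + (24 - c) = 27 - c)
U(L(H(1))) + 11336 = (27 - 1*1) + 11336 = (27 - 1) + 11336 = 26 + 11336 = 11362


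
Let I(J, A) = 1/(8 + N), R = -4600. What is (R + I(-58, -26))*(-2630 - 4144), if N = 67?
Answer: 779007742/25 ≈ 3.1160e+7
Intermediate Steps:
I(J, A) = 1/75 (I(J, A) = 1/(8 + 67) = 1/75)
(R + I(-58, -26))*(-2630 - 4144) = (-4600 + 1/75)*(-2630 - 4144) = -344999/75*(-6774) = 779007742/25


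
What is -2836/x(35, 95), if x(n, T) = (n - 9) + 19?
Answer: -2836/45 ≈ -63.022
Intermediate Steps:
x(n, T) = 10 + n (x(n, T) = (-9 + n) + 19 = 10 + n)
-2836/x(35, 95) = -2836/(10 + 35) = -2836/45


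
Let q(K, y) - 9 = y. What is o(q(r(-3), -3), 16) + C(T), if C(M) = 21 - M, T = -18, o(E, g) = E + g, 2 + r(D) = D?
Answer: 61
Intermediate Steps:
r(D) = -2 + D
q(K, y) = 9 + y
o(q(r(-3), -3), 16) + C(T) = ((9 - 3) + 16) + (21 - 1*(-18)) = (6 + 16) + (21 + 18) = 22 + 39 = 61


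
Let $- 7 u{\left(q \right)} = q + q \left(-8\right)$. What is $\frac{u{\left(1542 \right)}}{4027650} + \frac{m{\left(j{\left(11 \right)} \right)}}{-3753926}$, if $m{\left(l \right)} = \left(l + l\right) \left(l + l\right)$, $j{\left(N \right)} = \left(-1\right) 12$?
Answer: $\frac{26277481}{114541667075} \approx 0.00022941$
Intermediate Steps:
$j{\left(N \right)} = -12$
$m{\left(l \right)} = 4 l^{2}$ ($m{\left(l \right)} = 2 l 2 l = 4 l^{2}$)
$u{\left(q \right)} = q$ ($u{\left(q \right)} = - \frac{q + q \left(-8\right)}{7} = - \frac{q - 8 q}{7} = - \frac{\left(-7\right) q}{7} = q$)
$\frac{u{\left(1542 \right)}}{4027650} + \frac{m{\left(j{\left(11 \right)} \right)}}{-3753926} = \frac{1542}{4027650} + \frac{4 \left(-12\right)^{2}}{-3753926} = 1542 \cdot \frac{1}{4027650} + 4 \cdot 144 \left(- \frac{1}{3753926}\right) = \frac{257}{671275} + 576 \left(- \frac{1}{3753926}\right) = \frac{257}{671275} - \frac{288}{1876963} = \frac{26277481}{114541667075}$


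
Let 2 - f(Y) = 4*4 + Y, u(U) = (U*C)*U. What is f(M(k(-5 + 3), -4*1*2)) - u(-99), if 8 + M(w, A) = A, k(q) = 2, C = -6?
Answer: 58808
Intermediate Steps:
u(U) = -6*U² (u(U) = (U*(-6))*U = (-6*U)*U = -6*U²)
M(w, A) = -8 + A
f(Y) = -14 - Y (f(Y) = 2 - (4*4 + Y) = 2 - (16 + Y) = 2 + (-16 - Y) = -14 - Y)
f(M(k(-5 + 3), -4*1*2)) - u(-99) = (-14 - (-8 - 4*1*2)) - (-6)*(-99)² = (-14 - (-8 - 4*2)) - (-6)*9801 = (-14 - (-8 - 8)) - 1*(-58806) = (-14 - 1*(-16)) + 58806 = (-14 + 16) + 58806 = 2 + 58806 = 58808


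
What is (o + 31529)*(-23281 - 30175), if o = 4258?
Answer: -1913029872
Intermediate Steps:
(o + 31529)*(-23281 - 30175) = (4258 + 31529)*(-23281 - 30175) = 35787*(-53456) = -1913029872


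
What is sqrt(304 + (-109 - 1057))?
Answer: I*sqrt(862) ≈ 29.36*I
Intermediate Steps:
sqrt(304 + (-109 - 1057)) = sqrt(304 - 1166) = sqrt(-862) = I*sqrt(862)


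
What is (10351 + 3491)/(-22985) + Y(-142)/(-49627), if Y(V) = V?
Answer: -683673064/1140676595 ≈ -0.59936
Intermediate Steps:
(10351 + 3491)/(-22985) + Y(-142)/(-49627) = (10351 + 3491)/(-22985) - 142/(-49627) = 13842*(-1/22985) - 142*(-1/49627) = -13842/22985 + 142/49627 = -683673064/1140676595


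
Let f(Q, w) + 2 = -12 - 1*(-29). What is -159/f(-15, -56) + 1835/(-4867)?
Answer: -267126/24335 ≈ -10.977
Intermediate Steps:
f(Q, w) = 15 (f(Q, w) = -2 + (-12 - 1*(-29)) = -2 + (-12 + 29) = -2 + 17 = 15)
-159/f(-15, -56) + 1835/(-4867) = -159/15 + 1835/(-4867) = -159*1/15 + 1835*(-1/4867) = -53/5 - 1835/4867 = -267126/24335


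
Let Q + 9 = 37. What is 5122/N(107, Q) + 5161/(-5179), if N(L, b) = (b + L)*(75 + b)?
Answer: -45236867/72013995 ≈ -0.62817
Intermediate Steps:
Q = 28 (Q = -9 + 37 = 28)
N(L, b) = (75 + b)*(L + b) (N(L, b) = (L + b)*(75 + b) = (75 + b)*(L + b))
5122/N(107, Q) + 5161/(-5179) = 5122/(28² + 75*107 + 75*28 + 107*28) + 5161/(-5179) = 5122/(784 + 8025 + 2100 + 2996) + 5161*(-1/5179) = 5122/13905 - 5161/5179 = -45236867/72013995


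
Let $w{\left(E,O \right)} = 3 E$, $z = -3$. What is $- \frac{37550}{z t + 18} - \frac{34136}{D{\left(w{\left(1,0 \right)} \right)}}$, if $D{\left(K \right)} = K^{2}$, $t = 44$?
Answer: $- \frac{592259}{171} \approx -3463.5$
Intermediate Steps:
$- \frac{37550}{z t + 18} - \frac{34136}{D{\left(w{\left(1,0 \right)} \right)}} = - \frac{37550}{\left(-3\right) 44 + 18} - \frac{34136}{\left(3 \cdot 1\right)^{2}} = - \frac{37550}{-132 + 18} - \frac{34136}{3^{2}} = - \frac{37550}{-114} - \frac{34136}{9} = \left(-37550\right) \left(- \frac{1}{114}\right) - \frac{34136}{9} = \frac{18775}{57} - \frac{34136}{9} = - \frac{592259}{171}$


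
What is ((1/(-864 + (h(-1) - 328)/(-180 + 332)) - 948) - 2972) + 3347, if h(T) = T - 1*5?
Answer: -37721239/65831 ≈ -573.00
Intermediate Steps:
h(T) = -5 + T (h(T) = T - 5 = -5 + T)
((1/(-864 + (h(-1) - 328)/(-180 + 332)) - 948) - 2972) + 3347 = ((1/(-864 + ((-5 - 1) - 328)/(-180 + 332)) - 948) - 2972) + 3347 = ((1/(-864 + (-6 - 328)/152) - 948) - 2972) + 3347 = ((1/(-864 - 334*1/152) - 948) - 2972) + 3347 = ((1/(-864 - 167/76) - 948) - 2972) + 3347 = ((1/(-65831/76) - 948) - 2972) + 3347 = ((-76/65831 - 948) - 2972) + 3347 = (-62407864/65831 - 2972) + 3347 = -258057596/65831 + 3347 = -37721239/65831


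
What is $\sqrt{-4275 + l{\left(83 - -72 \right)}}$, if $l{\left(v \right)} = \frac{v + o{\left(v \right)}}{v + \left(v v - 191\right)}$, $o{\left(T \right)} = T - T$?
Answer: $\frac{2 i \sqrt{615034899745}}{23989} \approx 65.383 i$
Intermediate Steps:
$o{\left(T \right)} = 0$
$l{\left(v \right)} = \frac{v}{-191 + v + v^{2}}$ ($l{\left(v \right)} = \frac{v + 0}{v + \left(v v - 191\right)} = \frac{v}{v + \left(v^{2} - 191\right)} = \frac{v}{v + \left(-191 + v^{2}\right)} = \frac{v}{-191 + v + v^{2}}$)
$\sqrt{-4275 + l{\left(83 - -72 \right)}} = \sqrt{-4275 + \frac{83 - -72}{-191 + \left(83 - -72\right) + \left(83 - -72\right)^{2}}} = \sqrt{-4275 + \frac{83 + 72}{-191 + \left(83 + 72\right) + \left(83 + 72\right)^{2}}} = \sqrt{-4275 + \frac{155}{-191 + 155 + 155^{2}}} = \sqrt{-4275 + \frac{155}{-191 + 155 + 24025}} = \sqrt{-4275 + \frac{155}{23989}} = \sqrt{- \frac{102552820}{23989}} = \frac{2 i \sqrt{615034899745}}{23989}$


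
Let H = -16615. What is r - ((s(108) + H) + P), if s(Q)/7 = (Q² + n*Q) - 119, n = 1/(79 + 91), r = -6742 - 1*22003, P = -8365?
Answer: -7189678/85 ≈ -84585.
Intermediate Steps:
r = -28745 (r = -6742 - 22003 = -28745)
n = 1/170 ≈ 0.0058824
s(Q) = -833 + 7*Q² + 7*Q/170 (s(Q) = 7*((Q² + Q/170) - 119) = 7*(-119 + Q² + Q/170) = -833 + 7*Q² + 7*Q/170)
r - ((s(108) + H) + P) = -28745 - (((-833 + 7*108² + (7/170)*108) - 16615) - 8365) = -28745 - (((-833 + 7*11664 + 378/85) - 16615) - 8365) = -28745 - (((-833 + 81648 + 378/85) - 16615) - 8365) = -28745 - ((6869653/85 - 16615) - 8365) = -28745 - (5457378/85 - 8365) = -28745 - 1*4746353/85 = -28745 - 4746353/85 = -7189678/85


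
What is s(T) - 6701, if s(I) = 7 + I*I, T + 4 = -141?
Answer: 14331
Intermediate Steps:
T = -145 (T = -4 - 141 = -145)
s(I) = 7 + I²
s(T) - 6701 = (7 + (-145)²) - 6701 = (7 + 21025) - 6701 = 21032 - 6701 = 14331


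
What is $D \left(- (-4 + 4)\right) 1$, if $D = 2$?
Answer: $0$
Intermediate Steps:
$D \left(- (-4 + 4)\right) 1 = 2 \left(- (-4 + 4)\right) 1 = 2 \left(\left(-1\right) 0\right) 1 = 2 \cdot 0 \cdot 1 = 0 \cdot 1 = 0$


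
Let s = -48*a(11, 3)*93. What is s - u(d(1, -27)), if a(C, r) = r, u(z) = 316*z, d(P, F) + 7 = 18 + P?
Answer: -17184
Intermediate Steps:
d(P, F) = 11 + P (d(P, F) = -7 + (18 + P) = 11 + P)
s = -13392 (s = -48*3*93 = -144*93 = -13392)
s - u(d(1, -27)) = -13392 - 316*(11 + 1) = -13392 - 316*12 = -13392 - 1*3792 = -13392 - 3792 = -17184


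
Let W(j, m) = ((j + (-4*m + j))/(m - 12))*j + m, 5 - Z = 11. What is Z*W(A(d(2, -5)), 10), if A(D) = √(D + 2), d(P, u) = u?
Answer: -78 - 120*I*√3 ≈ -78.0 - 207.85*I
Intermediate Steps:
A(D) = √(2 + D)
Z = -6 (Z = 5 - 1*11 = 5 - 11 = -6)
W(j, m) = m + j*(-4*m + 2*j)/(-12 + m) (W(j, m) = ((j + (j - 4*m))/(-12 + m))*j + m = ((-4*m + 2*j)/(-12 + m))*j + m = j*(-4*m + 2*j)/(-12 + m) + m = m + j*(-4*m + 2*j)/(-12 + m))
Z*W(A(d(2, -5)), 10) = -6*(10² - 12*10 + 2*(√(2 - 5))² - 4*√(2 - 5)*10)/(-12 + 10) = -6*(100 - 120 + 2*(√(-3))² - 4*√(-3)*10)/(-2) = -(-3)*(100 - 120 + 2*(I*√3)² - 4*I*√3*10) = -(-3)*(100 - 120 + 2*(-3) - 40*I*√3) = -(-3)*(100 - 120 - 6 - 40*I*√3) = -(-3)*(-26 - 40*I*√3) = -6*(13 + 20*I*√3) = -78 - 120*I*√3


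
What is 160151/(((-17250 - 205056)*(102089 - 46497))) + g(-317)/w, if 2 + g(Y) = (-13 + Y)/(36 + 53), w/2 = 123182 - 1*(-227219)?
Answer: -8133461807647/385406315176939728 ≈ -2.1104e-5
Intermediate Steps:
w = 700802 (w = 2*(123182 - 1*(-227219)) = 2*(123182 + 227219) = 2*350401 = 700802)
g(Y) = -191/89 + Y/89 (g(Y) = -2 + (-13 + Y)/(36 + 53) = -2 + (-13 + Y)/89 = -2 + (-13 + Y)*(1/89) = -2 + (-13/89 + Y/89) = -191/89 + Y/89)
160151/(((-17250 - 205056)*(102089 - 46497))) + g(-317)/w = 160151/(((-17250 - 205056)*(102089 - 46497))) + (-191/89 + (1/89)*(-317))/700802 = 160151/((-222306*55592)) + (-191/89 - 317/89)*(1/700802) = 160151/(-12358435152) - 508/89*1/700802 = 160151*(-1/12358435152) - 254/31185689 = -160151/12358435152 - 254/31185689 = -8133461807647/385406315176939728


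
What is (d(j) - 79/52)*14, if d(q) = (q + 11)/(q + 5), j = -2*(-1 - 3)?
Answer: -21/26 ≈ -0.80769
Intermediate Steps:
j = 8 (j = -2*(-4) = 8)
d(q) = (11 + q)/(5 + q)
(d(j) - 79/52)*14 = ((11 + 8)/(5 + 8) - 79/52)*14 = (19/13 - 79*1/52)*14 = ((1/13)*19 - 79/52)*14 = (19/13 - 79/52)*14 = -3/52*14 = -21/26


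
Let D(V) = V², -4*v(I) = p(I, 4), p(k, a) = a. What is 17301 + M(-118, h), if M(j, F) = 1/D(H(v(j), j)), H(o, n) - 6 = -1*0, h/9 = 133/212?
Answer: 622837/36 ≈ 17301.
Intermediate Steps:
h = 1197/212 (h = 9*(133/212) = 1197/212 ≈ 5.6462)
v(I) = -1 (v(I) = -¼*4 = -1)
H(o, n) = 6 (H(o, n) = 6 - 1*0 = 6 + 0 = 6)
M(j, F) = 1/36 (M(j, F) = 1/(6²) = 1/36)
17301 + M(-118, h) = 17301 + 1/36 = 622837/36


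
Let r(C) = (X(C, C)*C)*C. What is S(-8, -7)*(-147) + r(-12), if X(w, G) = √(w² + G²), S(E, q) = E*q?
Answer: -8232 + 1728*√2 ≈ -5788.2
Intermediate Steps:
X(w, G) = √(G² + w²)
r(C) = √2*C²*√(C²) (r(C) = (√(C² + C²)*C)*C = (√(2*C²)*C)*C = ((√2*√(C²))*C)*C = (C*√2*√(C²))*C = √2*C²*√(C²))
S(-8, -7)*(-147) + r(-12) = -8*(-7)*(-147) + √2*(-12)²*√((-12)²) = 56*(-147) + √2*144*√144 = -8232 + √2*144*12 = -8232 + 1728*√2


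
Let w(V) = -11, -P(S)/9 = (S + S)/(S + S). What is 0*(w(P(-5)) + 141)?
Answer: 0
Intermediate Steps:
P(S) = -9 (P(S) = -9*(S + S)/(S + S) = -9*2*S/(2*S) = -9*2*S*1/(2*S) = -9*1 = -9)
0*(w(P(-5)) + 141) = 0*(-11 + 141) = 0*130 = 0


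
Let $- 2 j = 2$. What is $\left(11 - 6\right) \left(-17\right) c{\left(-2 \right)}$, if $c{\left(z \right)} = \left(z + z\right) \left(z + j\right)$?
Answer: $-1020$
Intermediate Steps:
$j = -1$ ($j = \left(- \frac{1}{2}\right) 2 = -1$)
$c{\left(z \right)} = 2 z \left(-1 + z\right)$ ($c{\left(z \right)} = \left(z + z\right) \left(z - 1\right) = 2 z \left(-1 + z\right)$)
$\left(11 - 6\right) \left(-17\right) c{\left(-2 \right)} = \left(11 - 6\right) \left(-17\right) 2 \left(-2\right) \left(-1 - 2\right) = 5 \left(-17\right) 2 \left(-2\right) \left(-3\right) = \left(-85\right) 12 = -1020$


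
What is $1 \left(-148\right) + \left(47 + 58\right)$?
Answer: $-43$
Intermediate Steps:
$1 \left(-148\right) + \left(47 + 58\right) = -148 + 105 = -43$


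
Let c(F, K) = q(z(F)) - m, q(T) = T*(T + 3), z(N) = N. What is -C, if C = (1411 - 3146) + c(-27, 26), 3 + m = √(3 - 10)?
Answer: 1084 + I*√7 ≈ 1084.0 + 2.6458*I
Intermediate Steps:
m = -3 + I*√7 (m = -3 + √(3 - 10) = -3 + √(-7) = -3 + I*√7 ≈ -3.0 + 2.6458*I)
q(T) = T*(3 + T)
c(F, K) = 3 + F*(3 + F) - I*√7 (c(F, K) = F*(3 + F) - (-3 + I*√7) = F*(3 + F) + (3 - I*√7) = 3 + F*(3 + F) - I*√7)
C = -1084 - I*√7 (C = (1411 - 3146) + (3 - 27*(3 - 27) - I*√7) = -1735 + (3 - 27*(-24) - I*√7) = -1735 + (3 + 648 - I*√7) = -1735 + (651 - I*√7) = -1084 - I*√7 ≈ -1084.0 - 2.6458*I)
-C = -(-1084 - I*√7) = 1084 + I*√7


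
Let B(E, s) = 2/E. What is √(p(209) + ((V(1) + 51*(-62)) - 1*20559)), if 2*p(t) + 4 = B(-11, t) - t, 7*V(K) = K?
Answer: I*√565091758/154 ≈ 154.36*I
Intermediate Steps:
V(K) = K/7
p(t) = -23/11 - t/2 (p(t) = -2 + (2/(-11) - t)/2 = -2 + (2*(-1/11) - t)/2 = -2 + (-2/11 - t)/2 = -2 + (-1/11 - t/2) = -23/11 - t/2)
√(p(209) + ((V(1) + 51*(-62)) - 1*20559)) = √((-23/11 - ½*209) + (((⅐)*1 + 51*(-62)) - 1*20559)) = √((-23/11 - 209/2) + ((⅐ - 3162) - 20559)) = √(-2345/22 + (-22133/7 - 20559)) = √(-2345/22 - 166046/7) = √(-3669427/154) = I*√565091758/154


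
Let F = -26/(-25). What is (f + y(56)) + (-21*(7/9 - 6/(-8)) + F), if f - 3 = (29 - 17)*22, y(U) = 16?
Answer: 75587/300 ≈ 251.96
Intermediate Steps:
F = 26/25 (F = -26*(-1/25) = 26/25 ≈ 1.0400)
f = 267 (f = 3 + (29 - 17)*22 = 3 + 12*22 = 3 + 264 = 267)
(f + y(56)) + (-21*(7/9 - 6/(-8)) + F) = (267 + 16) + (-21*(7/9 - 6/(-8)) + 26/25) = 283 + (-21*(7*(⅑) - 6*(-⅛)) + 26/25) = 283 + (-21*(7/9 + ¾) + 26/25) = 283 + (-21*55/36 + 26/25) = 283 + (-385/12 + 26/25) = 283 - 9313/300 = 75587/300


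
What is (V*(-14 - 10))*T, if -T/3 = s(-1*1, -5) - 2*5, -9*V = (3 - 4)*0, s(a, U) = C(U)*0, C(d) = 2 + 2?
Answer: 0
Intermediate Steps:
C(d) = 4
s(a, U) = 0 (s(a, U) = 4*0 = 0)
V = 0 (V = -(3 - 4)*0/9 = -(-1)*0/9 = -⅑*0 = 0)
T = 30 (T = -3*(0 - 2*5) = -3*(0 - 10) = -3*(-10) = 30)
(V*(-14 - 10))*T = (0*(-14 - 10))*30 = (0*(-24))*30 = 0*30 = 0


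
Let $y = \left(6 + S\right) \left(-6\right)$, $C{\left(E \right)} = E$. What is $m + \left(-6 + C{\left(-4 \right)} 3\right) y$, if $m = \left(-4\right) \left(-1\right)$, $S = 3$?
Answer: $976$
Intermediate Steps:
$m = 4$
$y = -54$ ($y = \left(6 + 3\right) \left(-6\right) = 9 \left(-6\right) = -54$)
$m + \left(-6 + C{\left(-4 \right)} 3\right) y = 4 + \left(-6 - 12\right) \left(-54\right) = 4 - -972 = 4 + 972 = 976$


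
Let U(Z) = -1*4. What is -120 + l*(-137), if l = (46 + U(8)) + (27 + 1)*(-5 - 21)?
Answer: 93862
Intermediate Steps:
U(Z) = -4
l = -686 (l = (46 - 4) + (27 + 1)*(-5 - 21) = 42 + 28*(-26) = 42 - 728 = -686)
-120 + l*(-137) = -120 - 686*(-137) = -120 + 93982 = 93862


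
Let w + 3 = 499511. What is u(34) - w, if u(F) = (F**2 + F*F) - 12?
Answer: -497208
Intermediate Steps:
w = 499508 (w = -3 + 499511 = 499508)
u(F) = -12 + 2*F**2 (u(F) = (F**2 + F**2) - 12 = 2*F**2 - 12 = -12 + 2*F**2)
u(34) - w = (-12 + 2*34**2) - 1*499508 = (-12 + 2*1156) - 499508 = (-12 + 2312) - 499508 = 2300 - 499508 = -497208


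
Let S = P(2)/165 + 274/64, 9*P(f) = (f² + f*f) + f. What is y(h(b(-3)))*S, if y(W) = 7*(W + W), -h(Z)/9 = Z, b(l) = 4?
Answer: -285271/132 ≈ -2161.1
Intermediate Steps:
h(Z) = -9*Z
P(f) = f/9 + 2*f²/9 (P(f) = ((f² + f*f) + f)/9 = ((f² + f²) + f)/9 = (2*f² + f)/9 = (f + 2*f²)/9 = f/9 + 2*f²/9)
y(W) = 14*W (y(W) = 7*(2*W) = 14*W)
S = 40753/9504 (S = ((⅑)*2*(1 + 2*2))/165 + 274/64 = ((⅑)*2*(1 + 4))*(1/165) + 274*(1/64) = ((⅑)*2*5)*(1/165) + 137/32 = (10/9)*(1/165) + 137/32 = 2/297 + 137/32 = 40753/9504 ≈ 4.2880)
y(h(b(-3)))*S = (14*(-9*4))*(40753/9504) = (14*(-36))*(40753/9504) = -504*40753/9504 = -285271/132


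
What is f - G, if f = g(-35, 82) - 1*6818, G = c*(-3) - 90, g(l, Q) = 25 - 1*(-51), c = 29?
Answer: -6565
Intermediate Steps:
g(l, Q) = 76 (g(l, Q) = 25 + 51 = 76)
G = -177 (G = 29*(-3) - 90 = -87 - 90 = -177)
f = -6742 (f = 76 - 1*6818 = 76 - 6818 = -6742)
f - G = -6742 - 1*(-177) = -6742 + 177 = -6565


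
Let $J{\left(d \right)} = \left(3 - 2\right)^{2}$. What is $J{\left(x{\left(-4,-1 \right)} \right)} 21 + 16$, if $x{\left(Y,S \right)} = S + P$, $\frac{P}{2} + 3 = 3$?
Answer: $37$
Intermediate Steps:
$P = 0$ ($P = -6 + 2 \cdot 3 = -6 + 6 = 0$)
$x{\left(Y,S \right)} = S$ ($x{\left(Y,S \right)} = S + 0 = S$)
$J{\left(d \right)} = 1$ ($J{\left(d \right)} = 1^{2} = 1$)
$J{\left(x{\left(-4,-1 \right)} \right)} 21 + 16 = 1 \cdot 21 + 16 = 21 + 16 = 37$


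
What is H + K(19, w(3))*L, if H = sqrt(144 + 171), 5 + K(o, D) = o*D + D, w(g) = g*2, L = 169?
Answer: 19435 + 3*sqrt(35) ≈ 19453.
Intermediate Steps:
w(g) = 2*g
K(o, D) = -5 + D + D*o (K(o, D) = -5 + (o*D + D) = -5 + (D*o + D) = -5 + (D + D*o) = -5 + D + D*o)
H = 3*sqrt(35) (H = sqrt(315) = 3*sqrt(35) ≈ 17.748)
H + K(19, w(3))*L = 3*sqrt(35) + (-5 + 2*3 + (2*3)*19)*169 = 3*sqrt(35) + (-5 + 6 + 6*19)*169 = 3*sqrt(35) + (-5 + 6 + 114)*169 = 3*sqrt(35) + 115*169 = 3*sqrt(35) + 19435 = 19435 + 3*sqrt(35)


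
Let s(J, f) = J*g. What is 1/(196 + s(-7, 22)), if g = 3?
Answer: 1/175 ≈ 0.0057143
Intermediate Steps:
s(J, f) = 3*J (s(J, f) = J*3 = 3*J)
1/(196 + s(-7, 22)) = 1/(196 + 3*(-7)) = 1/(196 - 21) = 1/175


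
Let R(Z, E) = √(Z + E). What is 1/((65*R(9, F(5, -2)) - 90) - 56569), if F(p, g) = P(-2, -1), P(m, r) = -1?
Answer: -56659/3210208481 - 130*√2/3210208481 ≈ -1.7707e-5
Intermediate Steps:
F(p, g) = -1
R(Z, E) = √(E + Z)
1/((65*R(9, F(5, -2)) - 90) - 56569) = 1/((65*√(-1 + 9) - 90) - 56569) = 1/((65*√8 - 90) - 56569) = 1/((65*(2*√2) - 90) - 56569) = 1/((130*√2 - 90) - 56569) = 1/((-90 + 130*√2) - 56569) = 1/(-56659 + 130*√2)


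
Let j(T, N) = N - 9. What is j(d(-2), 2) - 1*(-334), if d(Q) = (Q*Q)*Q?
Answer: 327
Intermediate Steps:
d(Q) = Q³ (d(Q) = Q²*Q = Q³)
j(T, N) = -9 + N
j(d(-2), 2) - 1*(-334) = (-9 + 2) - 1*(-334) = -7 + 334 = 327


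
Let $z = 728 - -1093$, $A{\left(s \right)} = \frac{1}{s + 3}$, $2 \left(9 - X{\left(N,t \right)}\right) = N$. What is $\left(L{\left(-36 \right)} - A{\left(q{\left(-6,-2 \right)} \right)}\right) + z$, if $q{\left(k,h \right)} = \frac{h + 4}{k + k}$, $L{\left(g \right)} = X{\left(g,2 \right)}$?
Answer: $\frac{31410}{17} \approx 1847.6$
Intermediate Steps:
$X{\left(N,t \right)} = 9 - \frac{N}{2}$
$L{\left(g \right)} = 9 - \frac{g}{2}$
$q{\left(k,h \right)} = \frac{4 + h}{2 k}$
$A{\left(s \right)} = \frac{1}{3 + s}$
$z = 1821$ ($z = 728 + 1093 = 1821$)
$\left(L{\left(-36 \right)} - A{\left(q{\left(-6,-2 \right)} \right)}\right) + z = \left(\left(9 - -18\right) - \frac{1}{3 + \frac{4 - 2}{2 \left(-6\right)}}\right) + 1821 = \left(\left(9 + 18\right) - \frac{1}{3 + \frac{1}{2} \left(- \frac{1}{6}\right) 2}\right) + 1821 = \left(27 - \frac{1}{3 - \frac{1}{6}}\right) + 1821 = \left(27 - \frac{1}{\frac{17}{6}}\right) + 1821 = \left(27 - \frac{6}{17}\right) + 1821 = \frac{453}{17} + 1821 = \frac{31410}{17}$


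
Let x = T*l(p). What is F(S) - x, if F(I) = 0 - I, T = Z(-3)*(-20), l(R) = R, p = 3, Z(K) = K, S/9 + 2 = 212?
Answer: -2070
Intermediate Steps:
S = 1890 (S = -18 + 9*212 = -18 + 1908 = 1890)
T = 60 (T = -3*(-20) = 60)
F(I) = -I
x = 180 (x = 60*3 = 180)
F(S) - x = -1*1890 - 1*180 = -1890 - 180 = -2070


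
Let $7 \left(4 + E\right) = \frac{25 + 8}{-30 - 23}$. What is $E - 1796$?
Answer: $- \frac{667833}{371} \approx -1800.1$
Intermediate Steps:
$E = - \frac{1517}{371}$ ($E = -4 + \frac{\left(25 + 8\right) \frac{1}{-30 - 23}}{7} = -4 + \frac{33 \frac{1}{-53}}{7} = -4 + \frac{33 \left(- \frac{1}{53}\right)}{7} = -4 + \frac{1}{7} \left(- \frac{33}{53}\right) = -4 - \frac{33}{371} = - \frac{1517}{371} \approx -4.089$)
$E - 1796 = - \frac{1517}{371} - 1796 = - \frac{667833}{371}$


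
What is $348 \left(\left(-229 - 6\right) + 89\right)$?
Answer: $-50808$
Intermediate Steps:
$348 \left(\left(-229 - 6\right) + 89\right) = 348 \left(-235 + 89\right) = 348 \left(-146\right) = -50808$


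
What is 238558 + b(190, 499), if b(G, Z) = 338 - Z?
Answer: 238397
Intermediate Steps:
238558 + b(190, 499) = 238558 + (338 - 1*499) = 238558 + (338 - 499) = 238558 - 161 = 238397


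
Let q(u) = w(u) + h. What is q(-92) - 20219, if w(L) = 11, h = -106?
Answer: -20314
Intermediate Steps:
q(u) = -95 (q(u) = 11 - 106 = -95)
q(-92) - 20219 = -95 - 20219 = -20314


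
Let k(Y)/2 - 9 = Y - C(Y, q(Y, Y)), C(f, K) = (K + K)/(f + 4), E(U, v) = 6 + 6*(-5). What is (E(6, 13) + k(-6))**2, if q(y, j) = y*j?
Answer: 2916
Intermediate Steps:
q(y, j) = j*y
E(U, v) = -24 (E(U, v) = 6 - 30 = -24)
C(f, K) = 2*K/(4 + f) (C(f, K) = (2*K)/(4 + f) = 2*K/(4 + f))
k(Y) = 18 + 2*Y - 4*Y**2/(4 + Y) (k(Y) = 18 + 2*(Y - 2*Y*Y/(4 + Y)) = 18 + 2*(Y - 2*Y**2/(4 + Y)) = 18 + (2*Y - 4*Y**2/(4 + Y)) = 18 + 2*Y - 4*Y**2/(4 + Y))
(E(6, 13) + k(-6))**2 = (-24 + 2*(36 - 1*(-6)**2 + 13*(-6))/(4 - 6))**2 = (-24 + 2*(36 - 1*36 - 78)/(-2))**2 = (-24 + 2*(-1/2)*(36 - 36 - 78))**2 = (-24 + 2*(-1/2)*(-78))**2 = (-24 + 78)**2 = 54**2 = 2916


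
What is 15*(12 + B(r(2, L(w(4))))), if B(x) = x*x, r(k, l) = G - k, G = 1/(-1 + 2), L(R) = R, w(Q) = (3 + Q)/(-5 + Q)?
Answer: 195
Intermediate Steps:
w(Q) = (3 + Q)/(-5 + Q)
G = 1 (G = 1/1 = 1)
r(k, l) = 1 - k
B(x) = x²
15*(12 + B(r(2, L(w(4))))) = 15*(12 + (1 - 1*2)²) = 15*(12 + (1 - 2)²) = 15*(12 + (-1)²) = 15*(12 + 1) = 15*13 = 195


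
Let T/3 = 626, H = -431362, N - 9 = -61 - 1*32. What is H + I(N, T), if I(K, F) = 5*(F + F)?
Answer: -412582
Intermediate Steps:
N = -84 (N = 9 + (-61 - 1*32) = 9 + (-61 - 32) = 9 - 93 = -84)
T = 1878 (T = 3*626 = 1878)
I(K, F) = 10*F (I(K, F) = 5*(2*F) = 10*F)
H + I(N, T) = -431362 + 10*1878 = -431362 + 18780 = -412582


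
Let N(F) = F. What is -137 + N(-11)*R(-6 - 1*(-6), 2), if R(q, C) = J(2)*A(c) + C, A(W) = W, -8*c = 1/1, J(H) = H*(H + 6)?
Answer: -137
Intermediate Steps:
J(H) = H*(6 + H)
c = -⅛ (c = -⅛/1 = -⅛*1 = -⅛ ≈ -0.12500)
R(q, C) = -2 + C (R(q, C) = (2*(6 + 2))*(-⅛) + C = (2*8)*(-⅛) + C = 16*(-⅛) + C = -2 + C)
-137 + N(-11)*R(-6 - 1*(-6), 2) = -137 - 11*(-2 + 2) = -137 - 11*0 = -137 + 0 = -137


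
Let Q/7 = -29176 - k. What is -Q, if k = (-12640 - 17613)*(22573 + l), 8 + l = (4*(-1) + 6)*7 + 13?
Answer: -4784126200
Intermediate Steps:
l = 19 (l = -8 + ((4*(-1) + 6)*7 + 13) = -8 + ((-4 + 6)*7 + 13) = -8 + (2*7 + 13) = -8 + (14 + 13) = -8 + 27 = 19)
k = -683475776 (k = (-12640 - 17613)*(22573 + 19) = -30253*22592 = -683475776)
Q = 4784126200 (Q = 7*(-29176 - 1*(-683475776)) = 7*(-29176 + 683475776) = 7*683446600 = 4784126200)
-Q = -1*4784126200 = -4784126200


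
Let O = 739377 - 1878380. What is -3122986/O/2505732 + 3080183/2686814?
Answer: 47776969436536508/41675351053458291 ≈ 1.1464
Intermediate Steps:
O = -1139003
-3122986/O/2505732 + 3080183/2686814 = -3122986/(-1139003)/2505732 + 3080183/2686814 = -3122986*(-1/1139003)*(1/2505732) + 3080183*(1/2686814) = (3122986/1139003)*(1/2505732) + 133921/116818 = 1561493/1427018132598 + 133921/116818 = 47776969436536508/41675351053458291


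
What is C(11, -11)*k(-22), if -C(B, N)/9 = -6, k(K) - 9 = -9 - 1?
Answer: -54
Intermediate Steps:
k(K) = -1 (k(K) = 9 + (-9 - 1) = 9 - 10 = -1)
C(B, N) = 54 (C(B, N) = -9*(-6) = 54)
C(11, -11)*k(-22) = 54*(-1) = -54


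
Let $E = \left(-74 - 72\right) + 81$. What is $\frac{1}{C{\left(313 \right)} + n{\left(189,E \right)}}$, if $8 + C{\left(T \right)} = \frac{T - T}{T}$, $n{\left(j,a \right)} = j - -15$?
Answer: $\frac{1}{196} \approx 0.005102$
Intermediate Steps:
$E = -65$ ($E = -146 + 81 = -65$)
$n{\left(j,a \right)} = 15 + j$ ($n{\left(j,a \right)} = j + 15 = 15 + j$)
$C{\left(T \right)} = -8$ ($C{\left(T \right)} = -8 + \frac{T - T}{T} = -8 + \frac{0}{T} = -8 + 0 = -8$)
$\frac{1}{C{\left(313 \right)} + n{\left(189,E \right)}} = \frac{1}{-8 + \left(15 + 189\right)} = \frac{1}{-8 + 204} = \frac{1}{196}$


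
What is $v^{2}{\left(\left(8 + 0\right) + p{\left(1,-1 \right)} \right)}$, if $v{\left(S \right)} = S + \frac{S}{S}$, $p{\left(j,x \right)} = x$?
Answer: $64$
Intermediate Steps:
$v{\left(S \right)} = 1 + S$ ($v{\left(S \right)} = S + 1 = 1 + S$)
$v^{2}{\left(\left(8 + 0\right) + p{\left(1,-1 \right)} \right)} = \left(1 + \left(\left(8 + 0\right) - 1\right)\right)^{2} = \left(1 + \left(8 - 1\right)\right)^{2} = \left(1 + 7\right)^{2} = 8^{2} = 64$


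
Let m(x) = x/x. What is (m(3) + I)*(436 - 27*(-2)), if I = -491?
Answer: -240100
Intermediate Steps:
m(x) = 1
(m(3) + I)*(436 - 27*(-2)) = (1 - 491)*(436 - 27*(-2)) = -490*(436 + 54) = -490*490 = -240100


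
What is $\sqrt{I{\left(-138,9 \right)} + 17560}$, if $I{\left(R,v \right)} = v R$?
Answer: $\sqrt{16318} \approx 127.74$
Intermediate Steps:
$I{\left(R,v \right)} = R v$
$\sqrt{I{\left(-138,9 \right)} + 17560} = \sqrt{\left(-138\right) 9 + 17560} = \sqrt{-1242 + 17560} = \sqrt{16318}$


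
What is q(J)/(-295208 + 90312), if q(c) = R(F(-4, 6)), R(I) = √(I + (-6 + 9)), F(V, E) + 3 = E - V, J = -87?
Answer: -√10/204896 ≈ -1.5434e-5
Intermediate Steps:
F(V, E) = -3 + E - V (F(V, E) = -3 + (E - V) = -3 + E - V)
R(I) = √(3 + I) (R(I) = √(I + 3) = √(3 + I))
q(c) = √10 (q(c) = √(3 + (-3 + 6 - 1*(-4))) = √(3 + (-3 + 6 + 4)) = √(3 + 7) = √10)
q(J)/(-295208 + 90312) = √10/(-295208 + 90312) = √10/(-204896) = √10*(-1/204896) = -√10/204896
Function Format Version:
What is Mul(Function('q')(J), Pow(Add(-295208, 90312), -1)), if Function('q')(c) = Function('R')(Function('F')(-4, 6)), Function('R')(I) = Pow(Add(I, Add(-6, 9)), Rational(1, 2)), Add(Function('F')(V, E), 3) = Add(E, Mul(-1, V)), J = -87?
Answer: Mul(Rational(-1, 204896), Pow(10, Rational(1, 2))) ≈ -1.5434e-5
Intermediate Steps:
Function('F')(V, E) = Add(-3, E, Mul(-1, V)) (Function('F')(V, E) = Add(-3, Add(E, Mul(-1, V))) = Add(-3, E, Mul(-1, V)))
Function('R')(I) = Pow(Add(3, I), Rational(1, 2)) (Function('R')(I) = Pow(Add(I, 3), Rational(1, 2)) = Pow(Add(3, I), Rational(1, 2)))
Function('q')(c) = Pow(10, Rational(1, 2)) (Function('q')(c) = Pow(Add(3, Add(-3, 6, Mul(-1, -4))), Rational(1, 2)) = Pow(Add(3, Add(-3, 6, 4)), Rational(1, 2)) = Pow(Add(3, 7), Rational(1, 2)) = Pow(10, Rational(1, 2)))
Mul(Function('q')(J), Pow(Add(-295208, 90312), -1)) = Mul(Pow(10, Rational(1, 2)), Pow(Add(-295208, 90312), -1)) = Mul(Pow(10, Rational(1, 2)), Pow(-204896, -1)) = Mul(Pow(10, Rational(1, 2)), Rational(-1, 204896)) = Mul(Rational(-1, 204896), Pow(10, Rational(1, 2)))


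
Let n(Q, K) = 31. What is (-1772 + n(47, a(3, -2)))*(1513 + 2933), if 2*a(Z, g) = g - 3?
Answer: -7740486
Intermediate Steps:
a(Z, g) = -3/2 + g/2 (a(Z, g) = (g - 3)/2 = (-3 + g)/2 = -3/2 + g/2)
(-1772 + n(47, a(3, -2)))*(1513 + 2933) = (-1772 + 31)*(1513 + 2933) = -1741*4446 = -7740486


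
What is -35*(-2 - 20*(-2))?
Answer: -1330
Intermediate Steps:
-35*(-2 - 20*(-2)) = -35*(-2 + 40) = -35*38 = -1330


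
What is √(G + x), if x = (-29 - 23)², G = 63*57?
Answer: √6295 ≈ 79.341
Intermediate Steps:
G = 3591
x = 2704 (x = (-52)² = 2704)
√(G + x) = √(3591 + 2704) = √6295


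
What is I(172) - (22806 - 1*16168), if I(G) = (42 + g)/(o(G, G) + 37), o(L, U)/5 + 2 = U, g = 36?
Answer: -5887828/887 ≈ -6637.9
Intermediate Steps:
o(L, U) = -10 + 5*U
I(G) = 78/(27 + 5*G) (I(G) = (42 + 36)/((-10 + 5*G) + 37) = 78/(27 + 5*G))
I(172) - (22806 - 1*16168) = 78/(27 + 5*172) - (22806 - 1*16168) = 78/(27 + 860) - (22806 - 16168) = 78/887 - 1*6638 = 78*(1/887) - 6638 = 78/887 - 6638 = -5887828/887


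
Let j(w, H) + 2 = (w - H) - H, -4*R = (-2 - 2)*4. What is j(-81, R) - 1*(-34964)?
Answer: 34873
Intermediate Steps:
R = 4 (R = -(-2 - 2)*4/4 = -(-1)*4 = -¼*(-16) = 4)
j(w, H) = -2 + w - 2*H (j(w, H) = -2 + ((w - H) - H) = -2 + (w - 2*H) = -2 + w - 2*H)
j(-81, R) - 1*(-34964) = (-2 - 81 - 2*4) - 1*(-34964) = (-2 - 81 - 8) + 34964 = -91 + 34964 = 34873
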